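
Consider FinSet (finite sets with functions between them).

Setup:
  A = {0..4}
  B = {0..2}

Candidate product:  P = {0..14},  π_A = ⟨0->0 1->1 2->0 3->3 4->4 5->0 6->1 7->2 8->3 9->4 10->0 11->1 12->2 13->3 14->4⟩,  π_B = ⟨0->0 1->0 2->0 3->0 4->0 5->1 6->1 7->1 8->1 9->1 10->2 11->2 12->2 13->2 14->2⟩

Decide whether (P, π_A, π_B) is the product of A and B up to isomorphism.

|A|·|B| = 5·3 = 15;  |P| = 15
Check the pairing map k ↦ (π_A(k), π_B(k)):
  0 -> (0,0)
  1 -> (1,0)
  2 -> (0,0)  ✗ repeats pair of k=0
  3 -> (3,0)
  4 -> (4,0)
  5 -> (0,1)
  6 -> (1,1)
  7 -> (2,1)
  8 -> (3,1)
  9 -> (4,1)
  10 -> (0,2)
  11 -> (1,2)
  12 -> (2,2)
  13 -> (3,2)
  14 -> (4,2)
distinct pairs in image: 14 / 15 needed
  → (0,0) hit at k=0 and k=2

Answer: NOT A VALID PRODUCT — duplicate pair at indices 0,2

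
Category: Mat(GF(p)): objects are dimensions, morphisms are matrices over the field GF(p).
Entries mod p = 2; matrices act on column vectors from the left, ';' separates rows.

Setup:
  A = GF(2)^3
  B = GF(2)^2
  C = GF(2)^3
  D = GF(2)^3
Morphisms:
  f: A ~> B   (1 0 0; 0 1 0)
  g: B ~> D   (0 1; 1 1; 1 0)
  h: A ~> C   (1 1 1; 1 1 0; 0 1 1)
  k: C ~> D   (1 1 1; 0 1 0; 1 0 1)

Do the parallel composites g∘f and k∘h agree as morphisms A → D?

Answer: COMMUTES

Derivation:
1) trace f;g:
  e0=⟨1,0,0⟩ f~>⟨1,0⟩ g~>⟨0,1,1⟩
  e1=⟨0,1,0⟩ f~>⟨0,1⟩ g~>⟨1,1,0⟩
  e2=⟨0,0,1⟩ f~>⟨0,0⟩ g~>⟨0,0,0⟩
  result₁ = (0 1 0; 1 1 0; 1 0 0)
2) trace h;k:
  e0=⟨1,0,0⟩ h~>⟨1,1,0⟩ k~>⟨0,1,1⟩
  e1=⟨0,1,0⟩ h~>⟨1,1,1⟩ k~>⟨1,1,0⟩
  e2=⟨0,0,1⟩ h~>⟨1,0,1⟩ k~>⟨0,0,0⟩
  result₂ = (0 1 0; 1 1 0; 1 0 0)
Equal? same morphism ✓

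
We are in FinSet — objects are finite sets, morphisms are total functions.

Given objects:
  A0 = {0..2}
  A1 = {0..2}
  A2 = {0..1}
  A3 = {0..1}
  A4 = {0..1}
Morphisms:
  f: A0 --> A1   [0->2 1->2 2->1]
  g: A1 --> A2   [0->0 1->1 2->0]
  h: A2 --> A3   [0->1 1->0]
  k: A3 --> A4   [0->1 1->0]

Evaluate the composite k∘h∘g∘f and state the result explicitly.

Answer: [0->0 1->0 2->1]

Trace:
  0 f-->2 g-->0 h-->1 k-->0
  1 f-->2 g-->0 h-->1 k-->0
  2 f-->1 g-->1 h-->0 k-->1
⟦path⟧: [0->0 1->0 2->1]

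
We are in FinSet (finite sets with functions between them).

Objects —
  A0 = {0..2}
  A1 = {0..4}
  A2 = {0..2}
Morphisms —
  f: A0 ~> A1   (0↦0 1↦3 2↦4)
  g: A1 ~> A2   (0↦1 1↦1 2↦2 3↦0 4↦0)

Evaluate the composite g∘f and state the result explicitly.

  0 f~>0 g~>1
  1 f~>3 g~>0
  2 f~>4 g~>0
composite: (0↦1 1↦0 2↦0)

Answer: (0↦1 1↦0 2↦0)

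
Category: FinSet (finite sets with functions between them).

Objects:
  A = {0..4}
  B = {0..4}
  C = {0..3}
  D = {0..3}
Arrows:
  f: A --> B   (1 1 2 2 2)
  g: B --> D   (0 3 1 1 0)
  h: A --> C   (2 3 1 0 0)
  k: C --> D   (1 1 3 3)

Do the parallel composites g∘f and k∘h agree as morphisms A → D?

Path 1 = f;g:
  0 f-->1 g-->3
  1 f-->1 g-->3
  2 f-->2 g-->1
  3 f-->2 g-->1
  4 f-->2 g-->1
  ⟦path⟧₁ = (3 3 1 1 1)
Path 2 = h;k:
  0 h-->2 k-->3
  1 h-->3 k-->3
  2 h-->1 k-->1
  3 h-->0 k-->1
  4 h-->0 k-->1
  ⟦path⟧₂ = (3 3 1 1 1)
Equal? YES — commutes

Answer: COMMUTES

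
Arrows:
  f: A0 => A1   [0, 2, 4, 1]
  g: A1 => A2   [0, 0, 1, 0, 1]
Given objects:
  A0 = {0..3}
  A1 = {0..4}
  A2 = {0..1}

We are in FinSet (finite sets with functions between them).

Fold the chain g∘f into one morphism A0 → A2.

Answer: [0, 1, 1, 0]

Derivation:
  0 f=>0 g=>0
  1 f=>2 g=>1
  2 f=>4 g=>1
  3 f=>1 g=>0
composite: [0, 1, 1, 0]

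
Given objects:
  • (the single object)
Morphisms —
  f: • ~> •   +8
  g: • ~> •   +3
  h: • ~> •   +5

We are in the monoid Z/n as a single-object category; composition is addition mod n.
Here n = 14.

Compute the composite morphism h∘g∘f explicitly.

  0 +8≡8 +3≡11 +5≡2  (mod 14)
⟦path⟧: +2

Answer: +2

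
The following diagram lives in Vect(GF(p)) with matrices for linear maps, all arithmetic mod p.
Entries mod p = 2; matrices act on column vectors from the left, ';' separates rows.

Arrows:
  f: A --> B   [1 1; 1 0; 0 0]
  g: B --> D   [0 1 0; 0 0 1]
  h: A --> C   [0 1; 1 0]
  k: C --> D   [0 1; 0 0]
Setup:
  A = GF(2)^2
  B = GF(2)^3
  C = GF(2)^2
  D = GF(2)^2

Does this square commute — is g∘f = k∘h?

1) trace f;g:
  e0=[1,0] f-->[1,1,0] g-->[1,0]
  e1=[0,1] f-->[1,0,0] g-->[0,0]
  composite₁ = [1 0; 0 0]
2) trace h;k:
  e0=[1,0] h-->[0,1] k-->[1,0]
  e1=[0,1] h-->[1,0] k-->[0,0]
  composite₂ = [1 0; 0 0]
Equal? equal; square commutes

Answer: COMMUTES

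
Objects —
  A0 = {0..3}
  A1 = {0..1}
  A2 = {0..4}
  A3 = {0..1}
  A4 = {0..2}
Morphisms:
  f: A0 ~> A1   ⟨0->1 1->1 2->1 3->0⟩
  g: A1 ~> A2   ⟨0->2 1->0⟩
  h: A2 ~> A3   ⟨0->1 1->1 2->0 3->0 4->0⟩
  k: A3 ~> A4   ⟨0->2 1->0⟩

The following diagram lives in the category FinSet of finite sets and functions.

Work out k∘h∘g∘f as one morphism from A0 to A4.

  0 f~>1 g~>0 h~>1 k~>0
  1 f~>1 g~>0 h~>1 k~>0
  2 f~>1 g~>0 h~>1 k~>0
  3 f~>0 g~>2 h~>0 k~>2
⟦path⟧: ⟨0->0 1->0 2->0 3->2⟩

Answer: ⟨0->0 1->0 2->0 3->2⟩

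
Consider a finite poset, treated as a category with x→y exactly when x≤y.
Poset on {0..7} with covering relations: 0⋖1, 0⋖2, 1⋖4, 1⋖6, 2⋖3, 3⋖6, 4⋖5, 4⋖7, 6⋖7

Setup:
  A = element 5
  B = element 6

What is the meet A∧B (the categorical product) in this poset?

Answer: A∧B = 1

Derivation:
{x : x≤A ∧ x≤B} = {0,1}  (A=5, B=6)
  0 ≤ 1
  1 ≤ 1
glb = 1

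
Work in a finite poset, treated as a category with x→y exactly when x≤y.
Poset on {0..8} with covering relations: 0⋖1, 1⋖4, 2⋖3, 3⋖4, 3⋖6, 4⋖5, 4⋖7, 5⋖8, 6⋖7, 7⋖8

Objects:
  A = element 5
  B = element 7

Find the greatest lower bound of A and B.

Answer: A∧B = 4

Derivation:
Lower bounds of A=5 and B=7: {0,1,2,3,4}
  0 ≤ 4
  1 ≤ 4
  2 ≤ 4
  3 ≤ 4
  4 ≤ 4
glb = 4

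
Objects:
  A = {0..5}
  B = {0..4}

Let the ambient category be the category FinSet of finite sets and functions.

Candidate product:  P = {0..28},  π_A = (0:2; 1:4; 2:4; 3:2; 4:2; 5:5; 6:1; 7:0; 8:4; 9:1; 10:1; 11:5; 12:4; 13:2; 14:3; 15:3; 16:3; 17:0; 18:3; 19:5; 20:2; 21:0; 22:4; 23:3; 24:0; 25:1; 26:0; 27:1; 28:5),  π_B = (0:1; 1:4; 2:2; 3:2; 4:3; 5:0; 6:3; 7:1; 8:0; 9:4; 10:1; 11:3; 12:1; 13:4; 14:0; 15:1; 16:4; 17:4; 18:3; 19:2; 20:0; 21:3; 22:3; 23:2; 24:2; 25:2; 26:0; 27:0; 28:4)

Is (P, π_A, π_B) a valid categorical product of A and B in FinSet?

Answer: NOT A VALID PRODUCT — |P|=29 ≠ |A|·|B|=30

Trace:
|A|·|B| = 6·5 = 30;  |P| = 29
  → cardinalities differ; no bijection possible.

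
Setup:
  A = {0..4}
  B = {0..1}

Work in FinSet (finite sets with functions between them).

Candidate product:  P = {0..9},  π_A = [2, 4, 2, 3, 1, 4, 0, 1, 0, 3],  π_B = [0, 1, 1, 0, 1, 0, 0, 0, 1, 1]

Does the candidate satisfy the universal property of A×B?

|A|·|B| = 5·2 = 10;  |P| = 10
Check the pairing map k ↦ (π_A(k), π_B(k)):
  0 -> (2,0)
  1 -> (4,1)
  2 -> (2,1)
  3 -> (3,0)
  4 -> (1,1)
  5 -> (4,0)
  6 -> (0,0)
  7 -> (1,0)
  8 -> (0,1)
  9 -> (3,1)
distinct pairs in image: 10 / 10 needed
  → bijection onto A×B; projections well-typed.

Answer: VALID PRODUCT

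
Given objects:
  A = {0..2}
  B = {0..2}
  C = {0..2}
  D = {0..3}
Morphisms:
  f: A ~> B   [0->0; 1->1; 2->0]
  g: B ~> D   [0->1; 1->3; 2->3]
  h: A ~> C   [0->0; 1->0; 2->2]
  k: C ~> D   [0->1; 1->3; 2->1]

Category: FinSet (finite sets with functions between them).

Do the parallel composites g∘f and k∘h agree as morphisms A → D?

Path 1 = f;g:
  0 f~>0 g~>1
  1 f~>1 g~>3
  2 f~>0 g~>1
  result₁ = [0->1; 1->3; 2->1]
Path 2 = h;k:
  0 h~>0 k~>1
  1 h~>0 k~>1
  2 h~>2 k~>1
  result₂ = [0->1; 1->1; 2->1]
Equal? NO — does not commute

Answer: DOES NOT COMMUTE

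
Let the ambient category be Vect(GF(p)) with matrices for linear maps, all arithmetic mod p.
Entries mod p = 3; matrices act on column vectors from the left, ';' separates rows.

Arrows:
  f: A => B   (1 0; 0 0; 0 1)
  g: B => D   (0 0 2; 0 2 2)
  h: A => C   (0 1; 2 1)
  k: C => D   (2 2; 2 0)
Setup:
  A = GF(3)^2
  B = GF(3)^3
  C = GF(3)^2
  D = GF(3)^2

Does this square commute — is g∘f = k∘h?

Answer: DOES NOT COMMUTE

Trace:
Path 1 = f;g:
  e0=(1,0) f=>(1,0,0) g=>(0,0)
  e1=(0,1) f=>(0,0,1) g=>(2,2)
  ⟦path⟧₁ = (0 2; 0 2)
Path 2 = h;k:
  e0=(1,0) h=>(0,2) k=>(1,0)
  e1=(0,1) h=>(1,1) k=>(1,2)
  ⟦path⟧₂ = (1 1; 0 2)
Equal? distinct morphisms ✗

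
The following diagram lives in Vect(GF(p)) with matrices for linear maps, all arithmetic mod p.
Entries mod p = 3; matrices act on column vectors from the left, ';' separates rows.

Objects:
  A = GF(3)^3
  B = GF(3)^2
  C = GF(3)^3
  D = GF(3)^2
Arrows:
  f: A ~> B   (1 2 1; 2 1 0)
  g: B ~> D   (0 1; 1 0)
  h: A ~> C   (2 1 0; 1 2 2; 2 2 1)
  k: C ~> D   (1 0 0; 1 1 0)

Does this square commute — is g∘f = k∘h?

Path 1 = f;g:
  e0=⟨1,0,0⟩ f~>⟨1,2⟩ g~>⟨2,1⟩
  e1=⟨0,1,0⟩ f~>⟨2,1⟩ g~>⟨1,2⟩
  e2=⟨0,0,1⟩ f~>⟨1,0⟩ g~>⟨0,1⟩
  result₁ = (2 1 0; 1 2 1)
Path 2 = h;k:
  e0=⟨1,0,0⟩ h~>⟨2,1,2⟩ k~>⟨2,0⟩
  e1=⟨0,1,0⟩ h~>⟨1,2,2⟩ k~>⟨1,0⟩
  e2=⟨0,0,1⟩ h~>⟨0,2,1⟩ k~>⟨0,2⟩
  result₂ = (2 1 0; 0 0 2)
Equal? distinct morphisms ✗

Answer: DOES NOT COMMUTE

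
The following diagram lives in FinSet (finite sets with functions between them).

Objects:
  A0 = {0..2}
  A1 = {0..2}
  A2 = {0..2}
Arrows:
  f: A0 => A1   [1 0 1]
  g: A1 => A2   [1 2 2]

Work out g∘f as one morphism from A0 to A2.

  0 f=>1 g=>2
  1 f=>0 g=>1
  2 f=>1 g=>2
composite: [2 1 2]

Answer: [2 1 2]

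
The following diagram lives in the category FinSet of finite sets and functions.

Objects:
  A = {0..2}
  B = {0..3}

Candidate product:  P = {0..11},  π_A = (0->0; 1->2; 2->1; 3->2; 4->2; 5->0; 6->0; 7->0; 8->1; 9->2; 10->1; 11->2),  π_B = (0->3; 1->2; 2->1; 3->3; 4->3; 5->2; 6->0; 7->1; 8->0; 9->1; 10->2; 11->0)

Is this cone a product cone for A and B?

Answer: NOT A VALID PRODUCT — duplicate pair at indices 3,4

Work:
|A|·|B| = 3·4 = 12;  |P| = 12
Check the pairing map k ↦ (π_A(k), π_B(k)):
  0 -> (0,3)
  1 -> (2,2)
  2 -> (1,1)
  3 -> (2,3)
  4 -> (2,3)  ✗ repeats pair of k=3
  5 -> (0,2)
  6 -> (0,0)
  7 -> (0,1)
  8 -> (1,0)
  9 -> (2,1)
  10 -> (1,2)
  11 -> (2,0)
distinct pairs in image: 11 / 12 needed
  → (2,3) hit at k=3 and k=4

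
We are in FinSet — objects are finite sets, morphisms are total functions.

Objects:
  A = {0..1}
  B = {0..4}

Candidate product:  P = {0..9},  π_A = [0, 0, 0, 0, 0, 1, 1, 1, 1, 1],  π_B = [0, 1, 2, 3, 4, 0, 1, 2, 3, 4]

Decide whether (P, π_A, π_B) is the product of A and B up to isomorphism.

Answer: VALID PRODUCT

Derivation:
|A|·|B| = 2·5 = 10;  |P| = 10
Check the pairing map k ↦ (π_A(k), π_B(k)):
  0 : (0,0)
  1 : (0,1)
  2 : (0,2)
  3 : (0,3)
  4 : (0,4)
  5 : (1,0)
  6 : (1,1)
  7 : (1,2)
  8 : (1,3)
  9 : (1,4)
distinct pairs in image: 10 / 10 needed
  → bijection onto A×B; projections well-typed.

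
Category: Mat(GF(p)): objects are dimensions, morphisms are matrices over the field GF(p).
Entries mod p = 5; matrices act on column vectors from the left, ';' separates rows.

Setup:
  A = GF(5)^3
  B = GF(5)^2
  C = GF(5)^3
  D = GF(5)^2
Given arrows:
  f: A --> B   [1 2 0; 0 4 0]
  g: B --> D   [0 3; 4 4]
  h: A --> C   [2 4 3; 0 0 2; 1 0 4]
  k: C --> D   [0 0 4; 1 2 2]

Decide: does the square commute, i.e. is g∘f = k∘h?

Path 1 = f;g:
  e0=(1,0,0) f-->(1,0) g-->(0,4)
  e1=(0,1,0) f-->(2,4) g-->(2,4)
  e2=(0,0,1) f-->(0,0) g-->(0,0)
  result₁ = [0 2 0; 4 4 0]
Path 2 = h;k:
  e0=(1,0,0) h-->(2,0,1) k-->(4,4)
  e1=(0,1,0) h-->(4,0,0) k-->(0,4)
  e2=(0,0,1) h-->(3,2,4) k-->(1,0)
  result₂ = [4 0 1; 4 4 0]
Equal? distinct morphisms ✗

Answer: DOES NOT COMMUTE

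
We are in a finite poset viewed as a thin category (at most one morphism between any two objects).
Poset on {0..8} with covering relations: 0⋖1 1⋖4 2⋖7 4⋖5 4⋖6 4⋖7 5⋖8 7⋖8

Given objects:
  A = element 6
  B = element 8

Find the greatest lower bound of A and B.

{x : x≤A ∧ x≤B} = {0,1,4}  (A=6, B=8)
  0 ≤ 4
  1 ≤ 4
  4 ≤ 4
glb = 4

Answer: A∧B = 4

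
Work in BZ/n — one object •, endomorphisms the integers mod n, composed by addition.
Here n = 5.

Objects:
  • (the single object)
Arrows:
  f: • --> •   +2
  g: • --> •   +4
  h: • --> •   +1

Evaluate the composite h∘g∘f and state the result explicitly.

Answer: +2

Derivation:
  0 +2≡2 +4≡1 +1≡2  (mod 5)
result: +2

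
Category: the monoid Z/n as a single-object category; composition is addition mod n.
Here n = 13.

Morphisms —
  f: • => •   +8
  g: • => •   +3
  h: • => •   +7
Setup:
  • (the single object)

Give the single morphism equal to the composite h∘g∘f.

  0 +8≡8 +3≡11 +7≡5  (mod 13)
composite: +5

Answer: +5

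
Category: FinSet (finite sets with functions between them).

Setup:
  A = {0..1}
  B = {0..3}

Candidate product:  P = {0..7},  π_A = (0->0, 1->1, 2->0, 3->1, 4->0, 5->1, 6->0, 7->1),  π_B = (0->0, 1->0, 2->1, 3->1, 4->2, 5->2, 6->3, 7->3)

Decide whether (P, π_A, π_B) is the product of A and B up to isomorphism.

Answer: VALID PRODUCT

Derivation:
|A|·|B| = 2·4 = 8;  |P| = 8
Check the pairing map k ↦ (π_A(k), π_B(k)):
  0 -> (0,0)
  1 -> (1,0)
  2 -> (0,1)
  3 -> (1,1)
  4 -> (0,2)
  5 -> (1,2)
  6 -> (0,3)
  7 -> (1,3)
distinct pairs in image: 8 / 8 needed
  → bijection onto A×B; projections well-typed.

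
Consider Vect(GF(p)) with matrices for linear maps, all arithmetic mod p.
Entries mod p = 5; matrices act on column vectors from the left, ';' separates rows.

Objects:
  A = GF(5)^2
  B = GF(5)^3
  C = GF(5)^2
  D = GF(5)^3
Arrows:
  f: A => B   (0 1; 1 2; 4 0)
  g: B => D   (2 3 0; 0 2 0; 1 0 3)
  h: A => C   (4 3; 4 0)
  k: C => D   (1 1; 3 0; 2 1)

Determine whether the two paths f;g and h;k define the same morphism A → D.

Answer: COMMUTES

Derivation:
Along f;g (path 1):
  e0=⟨1,0⟩ f=>⟨0,1,4⟩ g=>⟨3,2,2⟩
  e1=⟨0,1⟩ f=>⟨1,2,0⟩ g=>⟨3,4,1⟩
  result₁ = (3 3; 2 4; 2 1)
Along h;k (path 2):
  e0=⟨1,0⟩ h=>⟨4,4⟩ k=>⟨3,2,2⟩
  e1=⟨0,1⟩ h=>⟨3,0⟩ k=>⟨3,4,1⟩
  result₂ = (3 3; 2 4; 2 1)
Equal? same morphism ✓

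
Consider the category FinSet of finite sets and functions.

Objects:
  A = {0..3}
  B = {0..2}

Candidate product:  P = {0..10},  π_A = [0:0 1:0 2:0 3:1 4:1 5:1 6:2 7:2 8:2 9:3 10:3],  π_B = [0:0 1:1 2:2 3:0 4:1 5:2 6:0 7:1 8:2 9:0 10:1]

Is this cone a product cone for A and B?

|A|·|B| = 4·3 = 12;  |P| = 11
  → cardinalities differ; no bijection possible.

Answer: NOT A VALID PRODUCT — |P|=11 ≠ |A|·|B|=12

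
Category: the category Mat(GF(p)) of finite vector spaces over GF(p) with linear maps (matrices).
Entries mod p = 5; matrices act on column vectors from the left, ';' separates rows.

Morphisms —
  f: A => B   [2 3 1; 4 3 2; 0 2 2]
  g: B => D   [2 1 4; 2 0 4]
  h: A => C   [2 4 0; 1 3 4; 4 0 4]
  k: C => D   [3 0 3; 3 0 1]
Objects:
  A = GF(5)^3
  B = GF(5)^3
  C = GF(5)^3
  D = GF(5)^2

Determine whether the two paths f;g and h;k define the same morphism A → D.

Answer: DOES NOT COMMUTE

Work:
1) trace f;g:
  e0=(1,0,0) f=>(2,4,0) g=>(3,4)
  e1=(0,1,0) f=>(3,3,2) g=>(2,4)
  e2=(0,0,1) f=>(1,2,2) g=>(2,0)
  result₁ = [3 2 2; 4 4 0]
2) trace h;k:
  e0=(1,0,0) h=>(2,1,4) k=>(3,0)
  e1=(0,1,0) h=>(4,3,0) k=>(2,2)
  e2=(0,0,1) h=>(0,4,4) k=>(2,4)
  result₂ = [3 2 2; 0 2 4]
Equal? distinct morphisms ✗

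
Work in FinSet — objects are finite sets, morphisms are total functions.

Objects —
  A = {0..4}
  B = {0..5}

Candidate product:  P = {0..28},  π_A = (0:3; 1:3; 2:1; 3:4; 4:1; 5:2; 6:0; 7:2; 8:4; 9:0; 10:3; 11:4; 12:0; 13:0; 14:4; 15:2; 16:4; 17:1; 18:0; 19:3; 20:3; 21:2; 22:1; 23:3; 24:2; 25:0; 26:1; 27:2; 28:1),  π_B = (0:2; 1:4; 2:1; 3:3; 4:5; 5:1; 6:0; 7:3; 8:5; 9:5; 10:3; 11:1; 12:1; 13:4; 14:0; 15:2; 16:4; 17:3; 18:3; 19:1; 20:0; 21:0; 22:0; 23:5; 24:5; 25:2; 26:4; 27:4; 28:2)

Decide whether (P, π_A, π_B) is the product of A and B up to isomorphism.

Answer: NOT A VALID PRODUCT — |P|=29 ≠ |A|·|B|=30

Work:
|A|·|B| = 5·6 = 30;  |P| = 29
  → cardinalities differ; no bijection possible.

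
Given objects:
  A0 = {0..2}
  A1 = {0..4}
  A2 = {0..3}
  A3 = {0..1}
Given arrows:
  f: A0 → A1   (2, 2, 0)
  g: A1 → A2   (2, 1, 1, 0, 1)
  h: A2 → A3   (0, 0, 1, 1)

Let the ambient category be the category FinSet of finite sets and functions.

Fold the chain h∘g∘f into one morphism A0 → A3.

  0 f→2 g→1 h→0
  1 f→2 g→1 h→0
  2 f→0 g→2 h→1
⟦path⟧: (0, 0, 1)

Answer: (0, 0, 1)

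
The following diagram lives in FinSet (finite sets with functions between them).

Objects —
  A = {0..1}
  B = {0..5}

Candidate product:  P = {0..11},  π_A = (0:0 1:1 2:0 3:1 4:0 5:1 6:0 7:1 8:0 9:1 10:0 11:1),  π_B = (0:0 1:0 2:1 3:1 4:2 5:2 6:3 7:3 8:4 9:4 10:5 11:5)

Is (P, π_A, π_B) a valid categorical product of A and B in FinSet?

|A|·|B| = 2·6 = 12;  |P| = 12
Check the pairing map k ↦ (π_A(k), π_B(k)):
  0 : (0,0)
  1 : (1,0)
  2 : (0,1)
  3 : (1,1)
  4 : (0,2)
  5 : (1,2)
  6 : (0,3)
  7 : (1,3)
  8 : (0,4)
  9 : (1,4)
  10 : (0,5)
  11 : (1,5)
distinct pairs in image: 12 / 12 needed
  → bijection onto A×B; projections well-typed.

Answer: VALID PRODUCT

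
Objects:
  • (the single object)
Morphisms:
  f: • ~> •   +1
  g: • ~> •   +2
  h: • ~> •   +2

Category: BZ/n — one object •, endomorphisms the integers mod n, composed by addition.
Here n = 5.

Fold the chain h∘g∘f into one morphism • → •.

  0 +1≡1 +2≡3 +2≡0  (mod 5)
result: +0

Answer: +0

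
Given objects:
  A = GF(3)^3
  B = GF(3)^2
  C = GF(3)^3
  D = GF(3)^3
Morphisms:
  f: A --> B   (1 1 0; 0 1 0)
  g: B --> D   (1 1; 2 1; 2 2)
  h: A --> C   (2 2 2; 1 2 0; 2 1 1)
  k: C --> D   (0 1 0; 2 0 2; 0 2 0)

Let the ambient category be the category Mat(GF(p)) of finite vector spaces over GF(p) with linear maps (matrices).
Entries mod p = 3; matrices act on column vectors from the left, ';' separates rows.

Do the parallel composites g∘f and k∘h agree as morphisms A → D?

Answer: COMMUTES

Derivation:
Path 1 = f;g:
  e0=⟨1,0,0⟩ f-->⟨1,0⟩ g-->⟨1,2,2⟩
  e1=⟨0,1,0⟩ f-->⟨1,1⟩ g-->⟨2,0,1⟩
  e2=⟨0,0,1⟩ f-->⟨0,0⟩ g-->⟨0,0,0⟩
  ⟦path⟧₁ = (1 2 0; 2 0 0; 2 1 0)
Path 2 = h;k:
  e0=⟨1,0,0⟩ h-->⟨2,1,2⟩ k-->⟨1,2,2⟩
  e1=⟨0,1,0⟩ h-->⟨2,2,1⟩ k-->⟨2,0,1⟩
  e2=⟨0,0,1⟩ h-->⟨2,0,1⟩ k-->⟨0,0,0⟩
  ⟦path⟧₂ = (1 2 0; 2 0 0; 2 1 0)
Equal? equal; square commutes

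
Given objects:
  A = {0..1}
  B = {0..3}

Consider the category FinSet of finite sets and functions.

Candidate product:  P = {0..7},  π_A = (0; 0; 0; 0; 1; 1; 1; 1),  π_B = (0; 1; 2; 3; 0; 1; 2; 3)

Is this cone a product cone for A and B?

Answer: VALID PRODUCT

Work:
|A|·|B| = 2·4 = 8;  |P| = 8
Check the pairing map k ↦ (π_A(k), π_B(k)):
  0 ↦ (0,0)
  1 ↦ (0,1)
  2 ↦ (0,2)
  3 ↦ (0,3)
  4 ↦ (1,0)
  5 ↦ (1,1)
  6 ↦ (1,2)
  7 ↦ (1,3)
distinct pairs in image: 8 / 8 needed
  → bijection onto A×B; projections well-typed.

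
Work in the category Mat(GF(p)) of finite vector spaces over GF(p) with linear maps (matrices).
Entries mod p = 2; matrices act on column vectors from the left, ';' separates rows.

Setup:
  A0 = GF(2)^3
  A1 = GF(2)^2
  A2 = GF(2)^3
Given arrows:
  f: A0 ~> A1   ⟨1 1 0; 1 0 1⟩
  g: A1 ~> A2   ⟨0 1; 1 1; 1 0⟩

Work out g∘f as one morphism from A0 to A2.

Answer: ⟨1 0 1; 0 1 1; 1 1 0⟩

Work:
  e0=(1,0,0) f~>(1,1) g~>(1,0,1)
  e1=(0,1,0) f~>(1,0) g~>(0,1,1)
  e2=(0,0,1) f~>(0,1) g~>(1,1,0)
result: ⟨1 0 1; 0 1 1; 1 1 0⟩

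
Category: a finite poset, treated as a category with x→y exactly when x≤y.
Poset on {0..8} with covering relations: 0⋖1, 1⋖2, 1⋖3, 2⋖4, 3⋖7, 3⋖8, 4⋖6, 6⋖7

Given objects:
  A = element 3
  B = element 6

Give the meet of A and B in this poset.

Lower bounds of A=3 and B=6: {0,1}
  0 ≤ 1
  1 ≤ 1
glb = 1

Answer: A∧B = 1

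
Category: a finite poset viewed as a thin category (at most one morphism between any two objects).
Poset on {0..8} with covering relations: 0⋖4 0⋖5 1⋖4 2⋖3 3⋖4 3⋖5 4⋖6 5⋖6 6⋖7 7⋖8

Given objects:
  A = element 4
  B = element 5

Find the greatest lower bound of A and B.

{x : x<=A ∧ x<=B} = {0,2,3}  (A=4, B=5)
  maximal lower bounds 0 and 3 are incomparable: neither 0<=3 nor 3<=0
→ no greatest lower bound exists

Answer: NO MEET EXISTS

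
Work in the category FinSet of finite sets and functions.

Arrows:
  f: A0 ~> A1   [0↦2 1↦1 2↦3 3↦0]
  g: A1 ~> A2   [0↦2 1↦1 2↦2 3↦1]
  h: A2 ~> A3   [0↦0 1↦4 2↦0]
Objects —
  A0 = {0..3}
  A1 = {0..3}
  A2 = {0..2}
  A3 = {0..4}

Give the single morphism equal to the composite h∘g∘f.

Answer: [0↦0 1↦4 2↦4 3↦0]

Trace:
  0 f~>2 g~>2 h~>0
  1 f~>1 g~>1 h~>4
  2 f~>3 g~>1 h~>4
  3 f~>0 g~>2 h~>0
composite: [0↦0 1↦4 2↦4 3↦0]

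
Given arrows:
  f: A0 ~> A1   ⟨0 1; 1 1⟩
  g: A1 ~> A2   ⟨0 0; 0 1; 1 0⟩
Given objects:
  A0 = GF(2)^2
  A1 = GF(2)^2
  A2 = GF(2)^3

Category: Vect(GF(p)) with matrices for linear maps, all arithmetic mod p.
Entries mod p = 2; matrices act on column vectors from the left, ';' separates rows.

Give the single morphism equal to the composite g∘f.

Answer: ⟨0 0; 1 1; 0 1⟩

Work:
  e0=(1,0) f~>(0,1) g~>(0,1,0)
  e1=(0,1) f~>(1,1) g~>(0,1,1)
result: ⟨0 0; 1 1; 0 1⟩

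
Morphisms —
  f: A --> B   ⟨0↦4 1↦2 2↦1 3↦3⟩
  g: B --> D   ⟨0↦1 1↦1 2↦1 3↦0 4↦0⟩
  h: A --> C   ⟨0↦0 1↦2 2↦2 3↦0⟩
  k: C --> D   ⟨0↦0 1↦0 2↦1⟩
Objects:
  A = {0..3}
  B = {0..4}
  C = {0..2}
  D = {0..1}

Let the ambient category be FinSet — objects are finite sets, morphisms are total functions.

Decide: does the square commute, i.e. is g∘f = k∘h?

1) trace f;g:
  0 f-->4 g-->0
  1 f-->2 g-->1
  2 f-->1 g-->1
  3 f-->3 g-->0
  ⟦path⟧₁ = ⟨0↦0 1↦1 2↦1 3↦0⟩
2) trace h;k:
  0 h-->0 k-->0
  1 h-->2 k-->1
  2 h-->2 k-->1
  3 h-->0 k-->0
  ⟦path⟧₂ = ⟨0↦0 1↦1 2↦1 3↦0⟩
Equal? equal; square commutes

Answer: COMMUTES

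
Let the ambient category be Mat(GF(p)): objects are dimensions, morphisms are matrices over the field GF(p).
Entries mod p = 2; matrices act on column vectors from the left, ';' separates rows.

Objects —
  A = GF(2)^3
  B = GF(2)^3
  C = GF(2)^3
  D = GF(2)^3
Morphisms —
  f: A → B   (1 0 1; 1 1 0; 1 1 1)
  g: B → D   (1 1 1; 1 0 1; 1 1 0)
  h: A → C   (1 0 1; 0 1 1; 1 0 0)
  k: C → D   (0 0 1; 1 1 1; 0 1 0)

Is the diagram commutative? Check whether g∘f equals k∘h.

1) trace f;g:
  e0=(1,0,0) f→(1,1,1) g→(1,0,0)
  e1=(0,1,0) f→(0,1,1) g→(0,1,1)
  e2=(0,0,1) f→(1,0,1) g→(0,0,1)
  result₁ = (1 0 0; 0 1 0; 0 1 1)
2) trace h;k:
  e0=(1,0,0) h→(1,0,1) k→(1,0,0)
  e1=(0,1,0) h→(0,1,0) k→(0,1,1)
  e2=(0,0,1) h→(1,1,0) k→(0,0,1)
  result₂ = (1 0 0; 0 1 0; 0 1 1)
Equal? YES — commutes

Answer: COMMUTES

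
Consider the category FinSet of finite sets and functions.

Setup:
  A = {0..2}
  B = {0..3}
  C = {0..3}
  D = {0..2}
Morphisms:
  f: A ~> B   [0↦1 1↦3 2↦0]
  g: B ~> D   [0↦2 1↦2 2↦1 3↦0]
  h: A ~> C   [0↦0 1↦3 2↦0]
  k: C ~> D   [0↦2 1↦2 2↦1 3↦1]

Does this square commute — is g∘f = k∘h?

Path 1 = f;g:
  0 f~>1 g~>2
  1 f~>3 g~>0
  2 f~>0 g~>2
  result₁ = [0↦2 1↦0 2↦2]
Path 2 = h;k:
  0 h~>0 k~>2
  1 h~>3 k~>1
  2 h~>0 k~>2
  result₂ = [0↦2 1↦1 2↦2]
Equal? NO — does not commute

Answer: DOES NOT COMMUTE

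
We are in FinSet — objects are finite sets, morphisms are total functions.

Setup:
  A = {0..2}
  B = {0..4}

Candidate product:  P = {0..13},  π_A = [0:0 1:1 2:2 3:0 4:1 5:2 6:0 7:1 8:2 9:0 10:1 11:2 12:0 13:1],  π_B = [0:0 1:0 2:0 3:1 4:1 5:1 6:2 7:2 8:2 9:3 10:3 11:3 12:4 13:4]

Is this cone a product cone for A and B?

|A|·|B| = 3·5 = 15;  |P| = 14
  → cardinalities differ; no bijection possible.

Answer: NOT A VALID PRODUCT — |P|=14 ≠ |A|·|B|=15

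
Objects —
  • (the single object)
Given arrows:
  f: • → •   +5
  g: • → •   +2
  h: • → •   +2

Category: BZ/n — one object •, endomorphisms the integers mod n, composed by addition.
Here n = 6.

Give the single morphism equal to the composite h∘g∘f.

  0 +5≡5 +2≡1 +2≡3  (mod 6)
result: +3

Answer: +3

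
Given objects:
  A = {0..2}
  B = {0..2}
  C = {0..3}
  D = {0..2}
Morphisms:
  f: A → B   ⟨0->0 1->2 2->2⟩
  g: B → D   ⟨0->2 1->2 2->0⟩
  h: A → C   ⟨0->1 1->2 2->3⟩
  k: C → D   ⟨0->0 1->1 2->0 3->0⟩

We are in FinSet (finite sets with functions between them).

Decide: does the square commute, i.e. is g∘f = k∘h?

Path 1 = f;g:
  0 f→0 g→2
  1 f→2 g→0
  2 f→2 g→0
  result₁ = ⟨0->2 1->0 2->0⟩
Path 2 = h;k:
  0 h→1 k→1
  1 h→2 k→0
  2 h→3 k→0
  result₂ = ⟨0->1 1->0 2->0⟩
Equal? differ; not commutative

Answer: DOES NOT COMMUTE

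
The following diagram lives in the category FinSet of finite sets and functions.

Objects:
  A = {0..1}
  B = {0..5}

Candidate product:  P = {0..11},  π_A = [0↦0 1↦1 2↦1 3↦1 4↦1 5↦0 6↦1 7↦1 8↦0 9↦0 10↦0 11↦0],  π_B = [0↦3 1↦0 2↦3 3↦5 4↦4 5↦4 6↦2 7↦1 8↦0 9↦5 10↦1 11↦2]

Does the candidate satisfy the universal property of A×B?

Answer: VALID PRODUCT

Derivation:
|A|·|B| = 2·6 = 12;  |P| = 12
Check the pairing map k ↦ (π_A(k), π_B(k)):
  0 ↦ (0,3)
  1 ↦ (1,0)
  2 ↦ (1,3)
  3 ↦ (1,5)
  4 ↦ (1,4)
  5 ↦ (0,4)
  6 ↦ (1,2)
  7 ↦ (1,1)
  8 ↦ (0,0)
  9 ↦ (0,5)
  10 ↦ (0,1)
  11 ↦ (0,2)
distinct pairs in image: 12 / 12 needed
  → bijection onto A×B; projections well-typed.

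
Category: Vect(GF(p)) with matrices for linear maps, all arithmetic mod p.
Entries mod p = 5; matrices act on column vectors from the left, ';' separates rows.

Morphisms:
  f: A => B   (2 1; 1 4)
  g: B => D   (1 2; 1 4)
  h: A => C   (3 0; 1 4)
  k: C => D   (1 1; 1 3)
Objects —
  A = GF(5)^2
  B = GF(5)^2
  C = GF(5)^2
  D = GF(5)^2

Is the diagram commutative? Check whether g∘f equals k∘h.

Along f;g (path 1):
  e0=[1,0] f=>[2,1] g=>[4,1]
  e1=[0,1] f=>[1,4] g=>[4,2]
  composite₁ = (4 4; 1 2)
Along h;k (path 2):
  e0=[1,0] h=>[3,1] k=>[4,1]
  e1=[0,1] h=>[0,4] k=>[4,2]
  composite₂ = (4 4; 1 2)
Equal? same morphism ✓

Answer: COMMUTES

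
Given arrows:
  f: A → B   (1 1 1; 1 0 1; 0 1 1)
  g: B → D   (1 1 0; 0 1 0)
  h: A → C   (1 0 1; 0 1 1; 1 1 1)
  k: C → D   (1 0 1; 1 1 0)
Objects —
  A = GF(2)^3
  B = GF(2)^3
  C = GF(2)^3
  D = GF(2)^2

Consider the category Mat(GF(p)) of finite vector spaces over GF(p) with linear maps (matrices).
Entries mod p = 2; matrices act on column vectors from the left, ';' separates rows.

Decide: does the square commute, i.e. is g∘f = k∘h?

Answer: DOES NOT COMMUTE

Trace:
1) trace f;g:
  e0=⟨1,0,0⟩ f→⟨1,1,0⟩ g→⟨0,1⟩
  e1=⟨0,1,0⟩ f→⟨1,0,1⟩ g→⟨1,0⟩
  e2=⟨0,0,1⟩ f→⟨1,1,1⟩ g→⟨0,1⟩
  ⟦path⟧₁ = (0 1 0; 1 0 1)
2) trace h;k:
  e0=⟨1,0,0⟩ h→⟨1,0,1⟩ k→⟨0,1⟩
  e1=⟨0,1,0⟩ h→⟨0,1,1⟩ k→⟨1,1⟩
  e2=⟨0,0,1⟩ h→⟨1,1,1⟩ k→⟨0,0⟩
  ⟦path⟧₂ = (0 1 0; 1 1 0)
Equal? differ; not commutative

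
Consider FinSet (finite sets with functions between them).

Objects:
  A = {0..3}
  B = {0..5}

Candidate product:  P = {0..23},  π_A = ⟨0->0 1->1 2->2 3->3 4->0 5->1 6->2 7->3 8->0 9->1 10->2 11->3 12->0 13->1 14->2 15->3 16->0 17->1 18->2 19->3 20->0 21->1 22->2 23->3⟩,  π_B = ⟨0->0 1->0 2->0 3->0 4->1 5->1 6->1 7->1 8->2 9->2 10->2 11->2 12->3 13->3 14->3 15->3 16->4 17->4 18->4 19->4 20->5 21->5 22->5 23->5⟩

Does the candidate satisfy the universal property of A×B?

|A|·|B| = 4·6 = 24;  |P| = 24
Check the pairing map k ↦ (π_A(k), π_B(k)):
  0 -> (0,0)
  1 -> (1,0)
  2 -> (2,0)
  3 -> (3,0)
  4 -> (0,1)
  5 -> (1,1)
  6 -> (2,1)
  7 -> (3,1)
  8 -> (0,2)
  9 -> (1,2)
  10 -> (2,2)
  11 -> (3,2)
  12 -> (0,3)
  13 -> (1,3)
  14 -> (2,3)
  15 -> (3,3)
  16 -> (0,4)
  17 -> (1,4)
  18 -> (2,4)
  19 -> (3,4)
  20 -> (0,5)
  21 -> (1,5)
  22 -> (2,5)
  23 -> (3,5)
distinct pairs in image: 24 / 24 needed
  → bijection onto A×B; projections well-typed.

Answer: VALID PRODUCT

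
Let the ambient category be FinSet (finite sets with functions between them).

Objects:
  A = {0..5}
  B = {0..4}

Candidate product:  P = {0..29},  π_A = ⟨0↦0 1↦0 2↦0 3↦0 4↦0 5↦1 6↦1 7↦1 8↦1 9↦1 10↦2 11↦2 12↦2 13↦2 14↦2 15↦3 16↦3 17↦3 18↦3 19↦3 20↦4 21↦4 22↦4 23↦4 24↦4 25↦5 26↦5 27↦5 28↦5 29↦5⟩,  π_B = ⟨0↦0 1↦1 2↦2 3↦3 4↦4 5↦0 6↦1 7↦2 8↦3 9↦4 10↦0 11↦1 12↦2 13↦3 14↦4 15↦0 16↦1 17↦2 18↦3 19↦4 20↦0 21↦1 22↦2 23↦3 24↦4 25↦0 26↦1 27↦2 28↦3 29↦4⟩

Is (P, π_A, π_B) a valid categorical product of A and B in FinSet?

|A|·|B| = 6·5 = 30;  |P| = 30
Check the pairing map k ↦ (π_A(k), π_B(k)):
  0 ↦ (0,0)
  1 ↦ (0,1)
  2 ↦ (0,2)
  3 ↦ (0,3)
  4 ↦ (0,4)
  5 ↦ (1,0)
  6 ↦ (1,1)
  7 ↦ (1,2)
  8 ↦ (1,3)
  9 ↦ (1,4)
  10 ↦ (2,0)
  11 ↦ (2,1)
  12 ↦ (2,2)
  13 ↦ (2,3)
  14 ↦ (2,4)
  15 ↦ (3,0)
  16 ↦ (3,1)
  17 ↦ (3,2)
  18 ↦ (3,3)
  19 ↦ (3,4)
  20 ↦ (4,0)
  21 ↦ (4,1)
  22 ↦ (4,2)
  23 ↦ (4,3)
  24 ↦ (4,4)
  25 ↦ (5,0)
  26 ↦ (5,1)
  27 ↦ (5,2)
  28 ↦ (5,3)
  29 ↦ (5,4)
distinct pairs in image: 30 / 30 needed
  → bijection onto A×B; projections well-typed.

Answer: VALID PRODUCT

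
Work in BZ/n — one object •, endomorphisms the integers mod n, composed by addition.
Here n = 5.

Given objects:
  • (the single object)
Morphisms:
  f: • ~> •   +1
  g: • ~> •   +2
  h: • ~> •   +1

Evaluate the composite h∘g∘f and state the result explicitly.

  0 +1≡1 +2≡3 +1≡4  (mod 5)
result: +4

Answer: +4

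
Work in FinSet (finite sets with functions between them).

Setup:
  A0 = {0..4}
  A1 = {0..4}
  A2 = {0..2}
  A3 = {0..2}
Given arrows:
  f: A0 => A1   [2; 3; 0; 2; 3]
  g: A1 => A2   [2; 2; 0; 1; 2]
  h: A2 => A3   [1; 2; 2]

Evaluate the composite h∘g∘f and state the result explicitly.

  0 f=>2 g=>0 h=>1
  1 f=>3 g=>1 h=>2
  2 f=>0 g=>2 h=>2
  3 f=>2 g=>0 h=>1
  4 f=>3 g=>1 h=>2
result: [1; 2; 2; 1; 2]

Answer: [1; 2; 2; 1; 2]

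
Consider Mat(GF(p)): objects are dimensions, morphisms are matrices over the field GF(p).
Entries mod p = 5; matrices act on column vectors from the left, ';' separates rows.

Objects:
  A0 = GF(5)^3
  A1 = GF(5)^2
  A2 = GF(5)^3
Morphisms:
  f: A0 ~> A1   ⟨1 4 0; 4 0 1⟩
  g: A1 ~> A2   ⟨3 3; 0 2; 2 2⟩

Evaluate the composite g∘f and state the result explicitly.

  e0=[1,0,0] f~>[1,4] g~>[0,3,0]
  e1=[0,1,0] f~>[4,0] g~>[2,0,3]
  e2=[0,0,1] f~>[0,1] g~>[3,2,2]
⟦path⟧: ⟨0 2 3; 3 0 2; 0 3 2⟩

Answer: ⟨0 2 3; 3 0 2; 0 3 2⟩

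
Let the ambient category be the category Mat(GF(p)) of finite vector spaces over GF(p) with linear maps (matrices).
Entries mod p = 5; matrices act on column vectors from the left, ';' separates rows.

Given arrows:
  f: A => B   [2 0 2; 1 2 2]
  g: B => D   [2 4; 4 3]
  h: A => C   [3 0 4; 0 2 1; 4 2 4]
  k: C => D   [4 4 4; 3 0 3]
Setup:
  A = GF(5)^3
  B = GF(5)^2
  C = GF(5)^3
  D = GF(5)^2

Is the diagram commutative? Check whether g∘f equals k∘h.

Answer: DOES NOT COMMUTE

Derivation:
Path 1 = f;g:
  e0=⟨1,0,0⟩ f=>⟨2,1⟩ g=>⟨3,1⟩
  e1=⟨0,1,0⟩ f=>⟨0,2⟩ g=>⟨3,1⟩
  e2=⟨0,0,1⟩ f=>⟨2,2⟩ g=>⟨2,4⟩
  result₁ = [3 3 2; 1 1 4]
Path 2 = h;k:
  e0=⟨1,0,0⟩ h=>⟨3,0,4⟩ k=>⟨3,1⟩
  e1=⟨0,1,0⟩ h=>⟨0,2,2⟩ k=>⟨1,1⟩
  e2=⟨0,0,1⟩ h=>⟨4,1,4⟩ k=>⟨1,4⟩
  result₂ = [3 1 1; 1 1 4]
Equal? differ; not commutative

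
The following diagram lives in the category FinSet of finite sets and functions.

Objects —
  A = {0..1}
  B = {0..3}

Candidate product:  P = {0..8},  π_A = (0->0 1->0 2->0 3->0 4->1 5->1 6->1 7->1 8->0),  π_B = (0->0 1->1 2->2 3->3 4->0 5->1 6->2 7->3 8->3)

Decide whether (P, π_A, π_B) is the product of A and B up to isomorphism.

Answer: NOT A VALID PRODUCT — |P|=9 ≠ |A|·|B|=8

Work:
|A|·|B| = 2·4 = 8;  |P| = 9
  → cardinalities differ; no bijection possible.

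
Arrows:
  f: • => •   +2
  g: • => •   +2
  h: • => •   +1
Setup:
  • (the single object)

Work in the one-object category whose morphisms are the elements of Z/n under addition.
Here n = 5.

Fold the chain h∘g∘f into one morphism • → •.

Answer: +0

Trace:
  0 +2≡2 +2≡4 +1≡0  (mod 5)
result: +0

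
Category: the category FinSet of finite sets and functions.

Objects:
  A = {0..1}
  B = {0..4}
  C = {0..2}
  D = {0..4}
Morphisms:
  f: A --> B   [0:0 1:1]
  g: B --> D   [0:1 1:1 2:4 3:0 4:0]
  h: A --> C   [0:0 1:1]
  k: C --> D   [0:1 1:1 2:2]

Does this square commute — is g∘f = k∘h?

Path 1 = f;g:
  0 f-->0 g-->1
  1 f-->1 g-->1
  result₁ = [0:1 1:1]
Path 2 = h;k:
  0 h-->0 k-->1
  1 h-->1 k-->1
  result₂ = [0:1 1:1]
Equal? equal; square commutes

Answer: COMMUTES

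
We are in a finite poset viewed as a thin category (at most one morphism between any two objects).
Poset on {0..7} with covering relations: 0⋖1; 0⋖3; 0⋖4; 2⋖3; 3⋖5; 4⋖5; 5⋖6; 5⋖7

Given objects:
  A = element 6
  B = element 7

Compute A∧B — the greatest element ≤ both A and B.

Common predecessors of 6,7: {0,2,3,4,5}
  0 ≤ 5
  2 ≤ 5
  3 ≤ 5
  4 ≤ 5
  5 ≤ 5
glb = 5

Answer: A∧B = 5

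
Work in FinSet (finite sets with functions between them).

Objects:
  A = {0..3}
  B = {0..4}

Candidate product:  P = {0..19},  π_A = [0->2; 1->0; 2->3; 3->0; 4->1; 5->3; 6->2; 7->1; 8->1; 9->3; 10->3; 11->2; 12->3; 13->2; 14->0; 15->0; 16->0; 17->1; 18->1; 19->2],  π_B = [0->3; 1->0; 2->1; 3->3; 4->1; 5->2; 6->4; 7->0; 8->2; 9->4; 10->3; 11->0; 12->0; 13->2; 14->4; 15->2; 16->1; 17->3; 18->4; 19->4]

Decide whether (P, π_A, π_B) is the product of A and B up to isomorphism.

|A|·|B| = 4·5 = 20;  |P| = 20
Check the pairing map k ↦ (π_A(k), π_B(k)):
  0 -> (2,3)
  1 -> (0,0)
  2 -> (3,1)
  3 -> (0,3)
  4 -> (1,1)
  5 -> (3,2)
  6 -> (2,4)
  7 -> (1,0)
  8 -> (1,2)
  9 -> (3,4)
  10 -> (3,3)
  11 -> (2,0)
  12 -> (3,0)
  13 -> (2,2)
  14 -> (0,4)
  15 -> (0,2)
  16 -> (0,1)
  17 -> (1,3)
  18 -> (1,4)
  19 -> (2,4)  ✗ repeats pair of k=6
distinct pairs in image: 19 / 20 needed
  → (2,4) hit at k=6 and k=19

Answer: NOT A VALID PRODUCT — duplicate pair at indices 19,6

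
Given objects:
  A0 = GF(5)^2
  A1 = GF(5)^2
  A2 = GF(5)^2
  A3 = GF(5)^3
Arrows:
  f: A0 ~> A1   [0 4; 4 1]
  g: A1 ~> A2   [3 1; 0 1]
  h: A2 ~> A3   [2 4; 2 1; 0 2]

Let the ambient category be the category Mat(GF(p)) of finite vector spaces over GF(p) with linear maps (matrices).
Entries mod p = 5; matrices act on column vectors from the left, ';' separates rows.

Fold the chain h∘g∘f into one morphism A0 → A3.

  e0=(1,0) f~>(0,4) g~>(4,4) h~>(4,2,3)
  e1=(0,1) f~>(4,1) g~>(3,1) h~>(0,2,2)
result: [4 0; 2 2; 3 2]

Answer: [4 0; 2 2; 3 2]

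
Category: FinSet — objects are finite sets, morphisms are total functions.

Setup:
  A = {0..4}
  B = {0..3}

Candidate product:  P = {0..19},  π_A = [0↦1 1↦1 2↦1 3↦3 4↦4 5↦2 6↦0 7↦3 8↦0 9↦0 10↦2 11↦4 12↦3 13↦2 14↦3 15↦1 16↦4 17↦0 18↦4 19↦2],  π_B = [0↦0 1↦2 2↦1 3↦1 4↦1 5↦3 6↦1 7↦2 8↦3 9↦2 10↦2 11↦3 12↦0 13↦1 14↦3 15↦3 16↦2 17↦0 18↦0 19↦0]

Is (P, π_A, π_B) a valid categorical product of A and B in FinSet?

|A|·|B| = 5·4 = 20;  |P| = 20
Check the pairing map k ↦ (π_A(k), π_B(k)):
  0 ↦ (1,0)
  1 ↦ (1,2)
  2 ↦ (1,1)
  3 ↦ (3,1)
  4 ↦ (4,1)
  5 ↦ (2,3)
  6 ↦ (0,1)
  7 ↦ (3,2)
  8 ↦ (0,3)
  9 ↦ (0,2)
  10 ↦ (2,2)
  11 ↦ (4,3)
  12 ↦ (3,0)
  13 ↦ (2,1)
  14 ↦ (3,3)
  15 ↦ (1,3)
  16 ↦ (4,2)
  17 ↦ (0,0)
  18 ↦ (4,0)
  19 ↦ (2,0)
distinct pairs in image: 20 / 20 needed
  → bijection onto A×B; projections well-typed.

Answer: VALID PRODUCT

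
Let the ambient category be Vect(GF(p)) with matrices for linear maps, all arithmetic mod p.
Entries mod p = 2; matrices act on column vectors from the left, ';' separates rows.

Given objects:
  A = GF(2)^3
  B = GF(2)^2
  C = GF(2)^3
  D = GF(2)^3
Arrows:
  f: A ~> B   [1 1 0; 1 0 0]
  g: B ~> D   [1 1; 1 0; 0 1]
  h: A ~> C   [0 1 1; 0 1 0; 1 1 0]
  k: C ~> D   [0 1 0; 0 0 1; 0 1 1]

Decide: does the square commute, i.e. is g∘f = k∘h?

1) trace f;g:
  e0=⟨1,0,0⟩ f~>⟨1,1⟩ g~>⟨0,1,1⟩
  e1=⟨0,1,0⟩ f~>⟨1,0⟩ g~>⟨1,1,0⟩
  e2=⟨0,0,1⟩ f~>⟨0,0⟩ g~>⟨0,0,0⟩
  composite₁ = [0 1 0; 1 1 0; 1 0 0]
2) trace h;k:
  e0=⟨1,0,0⟩ h~>⟨0,0,1⟩ k~>⟨0,1,1⟩
  e1=⟨0,1,0⟩ h~>⟨1,1,1⟩ k~>⟨1,1,0⟩
  e2=⟨0,0,1⟩ h~>⟨1,0,0⟩ k~>⟨0,0,0⟩
  composite₂ = [0 1 0; 1 1 0; 1 0 0]
Equal? equal; square commutes

Answer: COMMUTES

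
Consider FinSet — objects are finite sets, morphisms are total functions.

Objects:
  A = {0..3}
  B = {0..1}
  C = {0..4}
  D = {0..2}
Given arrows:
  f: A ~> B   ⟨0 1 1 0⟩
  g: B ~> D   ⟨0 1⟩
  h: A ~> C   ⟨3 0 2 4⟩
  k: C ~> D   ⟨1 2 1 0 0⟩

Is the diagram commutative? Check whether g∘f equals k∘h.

Answer: COMMUTES

Trace:
Path 1 = f;g:
  0 f~>0 g~>0
  1 f~>1 g~>1
  2 f~>1 g~>1
  3 f~>0 g~>0
  ⟦path⟧₁ = ⟨0 1 1 0⟩
Path 2 = h;k:
  0 h~>3 k~>0
  1 h~>0 k~>1
  2 h~>2 k~>1
  3 h~>4 k~>0
  ⟦path⟧₂ = ⟨0 1 1 0⟩
Equal? YES — commutes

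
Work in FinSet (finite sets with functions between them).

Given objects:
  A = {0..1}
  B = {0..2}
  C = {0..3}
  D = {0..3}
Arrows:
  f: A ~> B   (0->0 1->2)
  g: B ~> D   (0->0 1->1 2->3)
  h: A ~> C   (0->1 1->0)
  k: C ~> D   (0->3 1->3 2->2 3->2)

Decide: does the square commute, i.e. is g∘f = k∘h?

Answer: DOES NOT COMMUTE

Work:
1) trace f;g:
  0 f~>0 g~>0
  1 f~>2 g~>3
  ⟦path⟧₁ = (0->0 1->3)
2) trace h;k:
  0 h~>1 k~>3
  1 h~>0 k~>3
  ⟦path⟧₂ = (0->3 1->3)
Equal? differ; not commutative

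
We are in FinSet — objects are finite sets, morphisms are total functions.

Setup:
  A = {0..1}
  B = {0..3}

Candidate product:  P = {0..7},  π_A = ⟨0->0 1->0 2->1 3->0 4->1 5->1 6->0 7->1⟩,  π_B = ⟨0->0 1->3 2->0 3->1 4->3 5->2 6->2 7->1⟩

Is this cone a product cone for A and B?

Answer: VALID PRODUCT

Trace:
|A|·|B| = 2·4 = 8;  |P| = 8
Check the pairing map k ↦ (π_A(k), π_B(k)):
  0 -> (0,0)
  1 -> (0,3)
  2 -> (1,0)
  3 -> (0,1)
  4 -> (1,3)
  5 -> (1,2)
  6 -> (0,2)
  7 -> (1,1)
distinct pairs in image: 8 / 8 needed
  → bijection onto A×B; projections well-typed.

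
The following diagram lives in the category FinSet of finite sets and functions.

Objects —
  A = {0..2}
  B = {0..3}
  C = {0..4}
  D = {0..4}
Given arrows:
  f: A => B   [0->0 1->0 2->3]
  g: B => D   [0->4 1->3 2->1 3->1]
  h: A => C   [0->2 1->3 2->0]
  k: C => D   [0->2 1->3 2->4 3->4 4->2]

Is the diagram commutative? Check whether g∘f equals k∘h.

1) trace f;g:
  0 f=>0 g=>4
  1 f=>0 g=>4
  2 f=>3 g=>1
  result₁ = [0->4 1->4 2->1]
2) trace h;k:
  0 h=>2 k=>4
  1 h=>3 k=>4
  2 h=>0 k=>2
  result₂ = [0->4 1->4 2->2]
Equal? NO — does not commute

Answer: DOES NOT COMMUTE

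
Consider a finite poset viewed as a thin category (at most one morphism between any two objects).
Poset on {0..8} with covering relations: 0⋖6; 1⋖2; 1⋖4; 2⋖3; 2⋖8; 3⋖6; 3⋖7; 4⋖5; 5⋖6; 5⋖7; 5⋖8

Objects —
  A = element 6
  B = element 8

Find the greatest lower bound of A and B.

Answer: NO MEET EXISTS

Trace:
Lower bounds of A=6 and B=8: {1,2,4,5}
  maximal lower bounds 2 and 5 are incomparable: neither 2⊑5 nor 5⊑2
→ no greatest lower bound exists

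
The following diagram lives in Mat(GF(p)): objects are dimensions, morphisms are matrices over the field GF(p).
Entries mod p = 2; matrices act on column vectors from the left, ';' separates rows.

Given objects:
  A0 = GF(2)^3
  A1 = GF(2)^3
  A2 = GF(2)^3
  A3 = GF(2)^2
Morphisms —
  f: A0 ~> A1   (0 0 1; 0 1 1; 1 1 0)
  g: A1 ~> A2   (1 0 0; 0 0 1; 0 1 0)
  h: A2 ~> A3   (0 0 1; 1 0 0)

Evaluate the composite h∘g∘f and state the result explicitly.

Answer: (0 1 1; 0 0 1)

Trace:
  e0=(1,0,0) f~>(0,0,1) g~>(0,1,0) h~>(0,0)
  e1=(0,1,0) f~>(0,1,1) g~>(0,1,1) h~>(1,0)
  e2=(0,0,1) f~>(1,1,0) g~>(1,0,1) h~>(1,1)
composite: (0 1 1; 0 0 1)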